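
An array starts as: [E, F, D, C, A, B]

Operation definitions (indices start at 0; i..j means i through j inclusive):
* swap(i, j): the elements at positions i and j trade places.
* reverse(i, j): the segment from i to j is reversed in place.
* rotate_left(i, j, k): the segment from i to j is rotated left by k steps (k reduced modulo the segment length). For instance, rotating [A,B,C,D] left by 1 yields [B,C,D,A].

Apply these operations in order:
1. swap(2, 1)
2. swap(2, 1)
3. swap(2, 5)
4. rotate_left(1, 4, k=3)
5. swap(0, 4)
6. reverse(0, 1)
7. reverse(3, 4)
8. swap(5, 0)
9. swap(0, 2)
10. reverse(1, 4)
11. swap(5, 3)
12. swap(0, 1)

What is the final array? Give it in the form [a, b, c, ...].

After 1 (swap(2, 1)): [E, D, F, C, A, B]
After 2 (swap(2, 1)): [E, F, D, C, A, B]
After 3 (swap(2, 5)): [E, F, B, C, A, D]
After 4 (rotate_left(1, 4, k=3)): [E, A, F, B, C, D]
After 5 (swap(0, 4)): [C, A, F, B, E, D]
After 6 (reverse(0, 1)): [A, C, F, B, E, D]
After 7 (reverse(3, 4)): [A, C, F, E, B, D]
After 8 (swap(5, 0)): [D, C, F, E, B, A]
After 9 (swap(0, 2)): [F, C, D, E, B, A]
After 10 (reverse(1, 4)): [F, B, E, D, C, A]
After 11 (swap(5, 3)): [F, B, E, A, C, D]
After 12 (swap(0, 1)): [B, F, E, A, C, D]

Answer: [B, F, E, A, C, D]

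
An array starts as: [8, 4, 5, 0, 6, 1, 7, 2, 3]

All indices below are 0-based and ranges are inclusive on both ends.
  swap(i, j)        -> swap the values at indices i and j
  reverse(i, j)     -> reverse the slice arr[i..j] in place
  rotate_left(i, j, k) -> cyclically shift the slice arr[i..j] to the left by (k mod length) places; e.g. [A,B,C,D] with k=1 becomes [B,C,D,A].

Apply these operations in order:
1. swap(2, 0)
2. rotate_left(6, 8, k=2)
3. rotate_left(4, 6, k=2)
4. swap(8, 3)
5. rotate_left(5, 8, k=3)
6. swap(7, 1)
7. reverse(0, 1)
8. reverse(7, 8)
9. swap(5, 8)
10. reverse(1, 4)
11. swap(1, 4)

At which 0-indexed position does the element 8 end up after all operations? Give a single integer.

Answer: 3

Derivation:
After 1 (swap(2, 0)): [5, 4, 8, 0, 6, 1, 7, 2, 3]
After 2 (rotate_left(6, 8, k=2)): [5, 4, 8, 0, 6, 1, 3, 7, 2]
After 3 (rotate_left(4, 6, k=2)): [5, 4, 8, 0, 3, 6, 1, 7, 2]
After 4 (swap(8, 3)): [5, 4, 8, 2, 3, 6, 1, 7, 0]
After 5 (rotate_left(5, 8, k=3)): [5, 4, 8, 2, 3, 0, 6, 1, 7]
After 6 (swap(7, 1)): [5, 1, 8, 2, 3, 0, 6, 4, 7]
After 7 (reverse(0, 1)): [1, 5, 8, 2, 3, 0, 6, 4, 7]
After 8 (reverse(7, 8)): [1, 5, 8, 2, 3, 0, 6, 7, 4]
After 9 (swap(5, 8)): [1, 5, 8, 2, 3, 4, 6, 7, 0]
After 10 (reverse(1, 4)): [1, 3, 2, 8, 5, 4, 6, 7, 0]
After 11 (swap(1, 4)): [1, 5, 2, 8, 3, 4, 6, 7, 0]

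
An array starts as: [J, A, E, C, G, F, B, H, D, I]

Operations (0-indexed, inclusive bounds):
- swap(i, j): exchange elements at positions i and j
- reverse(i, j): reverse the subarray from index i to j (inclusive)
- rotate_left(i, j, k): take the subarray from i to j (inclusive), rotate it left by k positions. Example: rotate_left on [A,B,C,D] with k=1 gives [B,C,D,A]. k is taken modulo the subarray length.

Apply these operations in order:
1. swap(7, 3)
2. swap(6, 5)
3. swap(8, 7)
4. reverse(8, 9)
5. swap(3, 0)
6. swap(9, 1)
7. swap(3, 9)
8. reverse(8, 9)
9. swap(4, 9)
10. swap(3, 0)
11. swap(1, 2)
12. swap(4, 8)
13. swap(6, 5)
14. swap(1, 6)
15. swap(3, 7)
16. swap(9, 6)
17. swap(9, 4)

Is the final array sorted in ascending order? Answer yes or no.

Answer: yes

Derivation:
After 1 (swap(7, 3)): [J, A, E, H, G, F, B, C, D, I]
After 2 (swap(6, 5)): [J, A, E, H, G, B, F, C, D, I]
After 3 (swap(8, 7)): [J, A, E, H, G, B, F, D, C, I]
After 4 (reverse(8, 9)): [J, A, E, H, G, B, F, D, I, C]
After 5 (swap(3, 0)): [H, A, E, J, G, B, F, D, I, C]
After 6 (swap(9, 1)): [H, C, E, J, G, B, F, D, I, A]
After 7 (swap(3, 9)): [H, C, E, A, G, B, F, D, I, J]
After 8 (reverse(8, 9)): [H, C, E, A, G, B, F, D, J, I]
After 9 (swap(4, 9)): [H, C, E, A, I, B, F, D, J, G]
After 10 (swap(3, 0)): [A, C, E, H, I, B, F, D, J, G]
After 11 (swap(1, 2)): [A, E, C, H, I, B, F, D, J, G]
After 12 (swap(4, 8)): [A, E, C, H, J, B, F, D, I, G]
After 13 (swap(6, 5)): [A, E, C, H, J, F, B, D, I, G]
After 14 (swap(1, 6)): [A, B, C, H, J, F, E, D, I, G]
After 15 (swap(3, 7)): [A, B, C, D, J, F, E, H, I, G]
After 16 (swap(9, 6)): [A, B, C, D, J, F, G, H, I, E]
After 17 (swap(9, 4)): [A, B, C, D, E, F, G, H, I, J]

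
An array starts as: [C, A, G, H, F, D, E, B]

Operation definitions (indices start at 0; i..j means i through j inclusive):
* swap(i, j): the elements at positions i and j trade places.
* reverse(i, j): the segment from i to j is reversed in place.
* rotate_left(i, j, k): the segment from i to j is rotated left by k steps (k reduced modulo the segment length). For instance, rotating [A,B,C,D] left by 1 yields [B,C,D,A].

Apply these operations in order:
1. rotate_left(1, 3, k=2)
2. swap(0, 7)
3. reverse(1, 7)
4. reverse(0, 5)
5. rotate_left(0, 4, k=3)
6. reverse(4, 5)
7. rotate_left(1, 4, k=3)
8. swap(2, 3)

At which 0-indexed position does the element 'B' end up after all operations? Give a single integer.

Answer: 1

Derivation:
After 1 (rotate_left(1, 3, k=2)): [C, H, A, G, F, D, E, B]
After 2 (swap(0, 7)): [B, H, A, G, F, D, E, C]
After 3 (reverse(1, 7)): [B, C, E, D, F, G, A, H]
After 4 (reverse(0, 5)): [G, F, D, E, C, B, A, H]
After 5 (rotate_left(0, 4, k=3)): [E, C, G, F, D, B, A, H]
After 6 (reverse(4, 5)): [E, C, G, F, B, D, A, H]
After 7 (rotate_left(1, 4, k=3)): [E, B, C, G, F, D, A, H]
After 8 (swap(2, 3)): [E, B, G, C, F, D, A, H]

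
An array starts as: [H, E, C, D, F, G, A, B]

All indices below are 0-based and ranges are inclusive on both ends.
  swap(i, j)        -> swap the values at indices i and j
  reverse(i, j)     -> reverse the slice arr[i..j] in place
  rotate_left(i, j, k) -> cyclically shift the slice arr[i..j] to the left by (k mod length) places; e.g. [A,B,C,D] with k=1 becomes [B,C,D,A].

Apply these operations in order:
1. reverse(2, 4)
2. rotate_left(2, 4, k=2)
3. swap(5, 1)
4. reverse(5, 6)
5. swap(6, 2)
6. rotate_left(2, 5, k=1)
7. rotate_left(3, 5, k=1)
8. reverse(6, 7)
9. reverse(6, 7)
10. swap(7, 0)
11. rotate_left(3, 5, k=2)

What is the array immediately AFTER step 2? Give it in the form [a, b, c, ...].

After 1 (reverse(2, 4)): [H, E, F, D, C, G, A, B]
After 2 (rotate_left(2, 4, k=2)): [H, E, C, F, D, G, A, B]

Answer: [H, E, C, F, D, G, A, B]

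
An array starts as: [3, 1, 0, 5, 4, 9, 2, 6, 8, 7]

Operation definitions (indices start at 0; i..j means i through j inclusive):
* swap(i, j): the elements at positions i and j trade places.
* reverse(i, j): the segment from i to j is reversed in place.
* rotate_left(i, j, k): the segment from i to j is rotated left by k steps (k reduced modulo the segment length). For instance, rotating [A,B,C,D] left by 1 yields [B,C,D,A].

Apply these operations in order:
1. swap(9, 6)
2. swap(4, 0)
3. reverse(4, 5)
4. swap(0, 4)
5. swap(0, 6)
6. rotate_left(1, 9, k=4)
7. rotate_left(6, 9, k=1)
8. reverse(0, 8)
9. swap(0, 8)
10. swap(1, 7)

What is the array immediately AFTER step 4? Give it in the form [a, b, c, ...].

Answer: [9, 1, 0, 5, 4, 3, 7, 6, 8, 2]

Derivation:
After 1 (swap(9, 6)): [3, 1, 0, 5, 4, 9, 7, 6, 8, 2]
After 2 (swap(4, 0)): [4, 1, 0, 5, 3, 9, 7, 6, 8, 2]
After 3 (reverse(4, 5)): [4, 1, 0, 5, 9, 3, 7, 6, 8, 2]
After 4 (swap(0, 4)): [9, 1, 0, 5, 4, 3, 7, 6, 8, 2]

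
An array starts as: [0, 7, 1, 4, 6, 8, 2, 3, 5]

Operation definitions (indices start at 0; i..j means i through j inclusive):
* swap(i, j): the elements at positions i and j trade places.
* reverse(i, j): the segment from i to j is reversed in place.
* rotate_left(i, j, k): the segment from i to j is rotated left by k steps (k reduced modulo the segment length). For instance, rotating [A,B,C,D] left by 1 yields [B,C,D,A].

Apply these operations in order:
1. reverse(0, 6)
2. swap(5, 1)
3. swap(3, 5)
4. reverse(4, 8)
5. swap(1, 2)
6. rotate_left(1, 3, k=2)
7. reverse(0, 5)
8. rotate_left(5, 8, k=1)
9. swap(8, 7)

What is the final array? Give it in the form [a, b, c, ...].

After 1 (reverse(0, 6)): [2, 8, 6, 4, 1, 7, 0, 3, 5]
After 2 (swap(5, 1)): [2, 7, 6, 4, 1, 8, 0, 3, 5]
After 3 (swap(3, 5)): [2, 7, 6, 8, 1, 4, 0, 3, 5]
After 4 (reverse(4, 8)): [2, 7, 6, 8, 5, 3, 0, 4, 1]
After 5 (swap(1, 2)): [2, 6, 7, 8, 5, 3, 0, 4, 1]
After 6 (rotate_left(1, 3, k=2)): [2, 8, 6, 7, 5, 3, 0, 4, 1]
After 7 (reverse(0, 5)): [3, 5, 7, 6, 8, 2, 0, 4, 1]
After 8 (rotate_left(5, 8, k=1)): [3, 5, 7, 6, 8, 0, 4, 1, 2]
After 9 (swap(8, 7)): [3, 5, 7, 6, 8, 0, 4, 2, 1]

Answer: [3, 5, 7, 6, 8, 0, 4, 2, 1]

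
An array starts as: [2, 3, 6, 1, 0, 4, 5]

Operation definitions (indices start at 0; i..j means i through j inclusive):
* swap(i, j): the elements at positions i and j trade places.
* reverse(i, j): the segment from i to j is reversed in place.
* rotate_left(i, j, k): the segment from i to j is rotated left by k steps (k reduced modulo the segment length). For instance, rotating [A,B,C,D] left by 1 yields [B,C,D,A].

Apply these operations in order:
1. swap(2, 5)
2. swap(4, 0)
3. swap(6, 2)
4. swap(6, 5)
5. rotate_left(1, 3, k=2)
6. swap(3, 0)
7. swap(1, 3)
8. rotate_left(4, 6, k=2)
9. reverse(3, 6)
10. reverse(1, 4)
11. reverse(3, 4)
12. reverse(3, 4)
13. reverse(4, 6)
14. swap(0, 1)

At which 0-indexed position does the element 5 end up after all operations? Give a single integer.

After 1 (swap(2, 5)): [2, 3, 4, 1, 0, 6, 5]
After 2 (swap(4, 0)): [0, 3, 4, 1, 2, 6, 5]
After 3 (swap(6, 2)): [0, 3, 5, 1, 2, 6, 4]
After 4 (swap(6, 5)): [0, 3, 5, 1, 2, 4, 6]
After 5 (rotate_left(1, 3, k=2)): [0, 1, 3, 5, 2, 4, 6]
After 6 (swap(3, 0)): [5, 1, 3, 0, 2, 4, 6]
After 7 (swap(1, 3)): [5, 0, 3, 1, 2, 4, 6]
After 8 (rotate_left(4, 6, k=2)): [5, 0, 3, 1, 6, 2, 4]
After 9 (reverse(3, 6)): [5, 0, 3, 4, 2, 6, 1]
After 10 (reverse(1, 4)): [5, 2, 4, 3, 0, 6, 1]
After 11 (reverse(3, 4)): [5, 2, 4, 0, 3, 6, 1]
After 12 (reverse(3, 4)): [5, 2, 4, 3, 0, 6, 1]
After 13 (reverse(4, 6)): [5, 2, 4, 3, 1, 6, 0]
After 14 (swap(0, 1)): [2, 5, 4, 3, 1, 6, 0]

Answer: 1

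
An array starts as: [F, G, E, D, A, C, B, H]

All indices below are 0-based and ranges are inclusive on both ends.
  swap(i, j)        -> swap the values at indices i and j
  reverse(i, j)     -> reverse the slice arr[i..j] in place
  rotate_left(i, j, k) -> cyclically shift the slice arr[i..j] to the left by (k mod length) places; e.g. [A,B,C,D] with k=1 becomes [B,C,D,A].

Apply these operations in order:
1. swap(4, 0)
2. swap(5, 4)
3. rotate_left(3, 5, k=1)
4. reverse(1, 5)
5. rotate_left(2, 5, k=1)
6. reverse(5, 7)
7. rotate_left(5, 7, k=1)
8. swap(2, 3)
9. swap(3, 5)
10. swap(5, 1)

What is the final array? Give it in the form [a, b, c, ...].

After 1 (swap(4, 0)): [A, G, E, D, F, C, B, H]
After 2 (swap(5, 4)): [A, G, E, D, C, F, B, H]
After 3 (rotate_left(3, 5, k=1)): [A, G, E, C, F, D, B, H]
After 4 (reverse(1, 5)): [A, D, F, C, E, G, B, H]
After 5 (rotate_left(2, 5, k=1)): [A, D, C, E, G, F, B, H]
After 6 (reverse(5, 7)): [A, D, C, E, G, H, B, F]
After 7 (rotate_left(5, 7, k=1)): [A, D, C, E, G, B, F, H]
After 8 (swap(2, 3)): [A, D, E, C, G, B, F, H]
After 9 (swap(3, 5)): [A, D, E, B, G, C, F, H]
After 10 (swap(5, 1)): [A, C, E, B, G, D, F, H]

Answer: [A, C, E, B, G, D, F, H]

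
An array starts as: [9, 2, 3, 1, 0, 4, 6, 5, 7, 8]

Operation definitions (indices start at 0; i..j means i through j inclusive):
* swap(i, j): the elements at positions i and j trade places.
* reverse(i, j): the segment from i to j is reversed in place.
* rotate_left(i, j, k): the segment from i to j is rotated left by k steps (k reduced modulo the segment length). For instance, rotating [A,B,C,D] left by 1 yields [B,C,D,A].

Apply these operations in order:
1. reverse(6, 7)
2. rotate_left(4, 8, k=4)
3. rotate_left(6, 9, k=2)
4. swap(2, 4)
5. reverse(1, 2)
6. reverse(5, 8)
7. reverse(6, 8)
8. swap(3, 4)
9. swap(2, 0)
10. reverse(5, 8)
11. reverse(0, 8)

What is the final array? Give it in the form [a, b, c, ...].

Answer: [4, 0, 6, 8, 1, 3, 9, 7, 2, 5]

Derivation:
After 1 (reverse(6, 7)): [9, 2, 3, 1, 0, 4, 5, 6, 7, 8]
After 2 (rotate_left(4, 8, k=4)): [9, 2, 3, 1, 7, 0, 4, 5, 6, 8]
After 3 (rotate_left(6, 9, k=2)): [9, 2, 3, 1, 7, 0, 6, 8, 4, 5]
After 4 (swap(2, 4)): [9, 2, 7, 1, 3, 0, 6, 8, 4, 5]
After 5 (reverse(1, 2)): [9, 7, 2, 1, 3, 0, 6, 8, 4, 5]
After 6 (reverse(5, 8)): [9, 7, 2, 1, 3, 4, 8, 6, 0, 5]
After 7 (reverse(6, 8)): [9, 7, 2, 1, 3, 4, 0, 6, 8, 5]
After 8 (swap(3, 4)): [9, 7, 2, 3, 1, 4, 0, 6, 8, 5]
After 9 (swap(2, 0)): [2, 7, 9, 3, 1, 4, 0, 6, 8, 5]
After 10 (reverse(5, 8)): [2, 7, 9, 3, 1, 8, 6, 0, 4, 5]
After 11 (reverse(0, 8)): [4, 0, 6, 8, 1, 3, 9, 7, 2, 5]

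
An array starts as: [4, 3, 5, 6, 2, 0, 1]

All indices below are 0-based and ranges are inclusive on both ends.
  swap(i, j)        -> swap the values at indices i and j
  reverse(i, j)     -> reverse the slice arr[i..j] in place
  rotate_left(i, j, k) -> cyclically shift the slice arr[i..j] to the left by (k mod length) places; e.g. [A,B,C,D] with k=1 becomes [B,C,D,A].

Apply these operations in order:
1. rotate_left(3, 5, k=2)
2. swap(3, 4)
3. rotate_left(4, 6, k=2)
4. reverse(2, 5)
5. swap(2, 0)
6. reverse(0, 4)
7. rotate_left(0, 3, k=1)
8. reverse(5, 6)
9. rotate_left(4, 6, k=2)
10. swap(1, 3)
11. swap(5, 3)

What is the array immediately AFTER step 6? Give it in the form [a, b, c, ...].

Answer: [6, 1, 4, 3, 0, 5, 2]

Derivation:
After 1 (rotate_left(3, 5, k=2)): [4, 3, 5, 0, 6, 2, 1]
After 2 (swap(3, 4)): [4, 3, 5, 6, 0, 2, 1]
After 3 (rotate_left(4, 6, k=2)): [4, 3, 5, 6, 1, 0, 2]
After 4 (reverse(2, 5)): [4, 3, 0, 1, 6, 5, 2]
After 5 (swap(2, 0)): [0, 3, 4, 1, 6, 5, 2]
After 6 (reverse(0, 4)): [6, 1, 4, 3, 0, 5, 2]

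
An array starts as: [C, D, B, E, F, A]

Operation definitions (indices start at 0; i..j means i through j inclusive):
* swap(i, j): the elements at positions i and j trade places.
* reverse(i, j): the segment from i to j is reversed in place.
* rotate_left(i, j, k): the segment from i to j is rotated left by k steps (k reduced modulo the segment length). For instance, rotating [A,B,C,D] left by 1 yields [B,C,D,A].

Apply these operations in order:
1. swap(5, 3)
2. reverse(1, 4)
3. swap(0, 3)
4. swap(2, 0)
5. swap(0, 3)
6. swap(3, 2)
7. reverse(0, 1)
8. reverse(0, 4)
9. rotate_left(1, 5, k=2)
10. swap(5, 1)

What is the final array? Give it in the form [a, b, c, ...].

Answer: [D, A, F, E, B, C]

Derivation:
After 1 (swap(5, 3)): [C, D, B, A, F, E]
After 2 (reverse(1, 4)): [C, F, A, B, D, E]
After 3 (swap(0, 3)): [B, F, A, C, D, E]
After 4 (swap(2, 0)): [A, F, B, C, D, E]
After 5 (swap(0, 3)): [C, F, B, A, D, E]
After 6 (swap(3, 2)): [C, F, A, B, D, E]
After 7 (reverse(0, 1)): [F, C, A, B, D, E]
After 8 (reverse(0, 4)): [D, B, A, C, F, E]
After 9 (rotate_left(1, 5, k=2)): [D, C, F, E, B, A]
After 10 (swap(5, 1)): [D, A, F, E, B, C]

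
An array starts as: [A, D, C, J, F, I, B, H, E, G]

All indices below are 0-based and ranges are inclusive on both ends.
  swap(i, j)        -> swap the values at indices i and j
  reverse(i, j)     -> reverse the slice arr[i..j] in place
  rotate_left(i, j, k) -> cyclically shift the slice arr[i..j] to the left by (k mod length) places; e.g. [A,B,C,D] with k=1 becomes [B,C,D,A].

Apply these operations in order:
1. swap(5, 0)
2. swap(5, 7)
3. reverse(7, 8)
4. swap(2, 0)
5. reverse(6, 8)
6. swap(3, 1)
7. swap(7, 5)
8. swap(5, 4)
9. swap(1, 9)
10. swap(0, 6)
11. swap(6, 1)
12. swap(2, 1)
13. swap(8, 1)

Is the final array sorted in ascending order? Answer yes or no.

Answer: yes

Derivation:
After 1 (swap(5, 0)): [I, D, C, J, F, A, B, H, E, G]
After 2 (swap(5, 7)): [I, D, C, J, F, H, B, A, E, G]
After 3 (reverse(7, 8)): [I, D, C, J, F, H, B, E, A, G]
After 4 (swap(2, 0)): [C, D, I, J, F, H, B, E, A, G]
After 5 (reverse(6, 8)): [C, D, I, J, F, H, A, E, B, G]
After 6 (swap(3, 1)): [C, J, I, D, F, H, A, E, B, G]
After 7 (swap(7, 5)): [C, J, I, D, F, E, A, H, B, G]
After 8 (swap(5, 4)): [C, J, I, D, E, F, A, H, B, G]
After 9 (swap(1, 9)): [C, G, I, D, E, F, A, H, B, J]
After 10 (swap(0, 6)): [A, G, I, D, E, F, C, H, B, J]
After 11 (swap(6, 1)): [A, C, I, D, E, F, G, H, B, J]
After 12 (swap(2, 1)): [A, I, C, D, E, F, G, H, B, J]
After 13 (swap(8, 1)): [A, B, C, D, E, F, G, H, I, J]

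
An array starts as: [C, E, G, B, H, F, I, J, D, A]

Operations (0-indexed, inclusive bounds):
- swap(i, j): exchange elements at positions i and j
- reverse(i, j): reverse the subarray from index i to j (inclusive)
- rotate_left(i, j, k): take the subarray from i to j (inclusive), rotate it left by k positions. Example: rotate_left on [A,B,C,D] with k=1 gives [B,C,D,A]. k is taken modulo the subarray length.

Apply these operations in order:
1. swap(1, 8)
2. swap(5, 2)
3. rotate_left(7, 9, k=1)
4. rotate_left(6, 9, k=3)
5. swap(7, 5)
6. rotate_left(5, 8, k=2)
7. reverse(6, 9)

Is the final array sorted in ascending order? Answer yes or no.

Answer: no

Derivation:
After 1 (swap(1, 8)): [C, D, G, B, H, F, I, J, E, A]
After 2 (swap(5, 2)): [C, D, F, B, H, G, I, J, E, A]
After 3 (rotate_left(7, 9, k=1)): [C, D, F, B, H, G, I, E, A, J]
After 4 (rotate_left(6, 9, k=3)): [C, D, F, B, H, G, J, I, E, A]
After 5 (swap(7, 5)): [C, D, F, B, H, I, J, G, E, A]
After 6 (rotate_left(5, 8, k=2)): [C, D, F, B, H, G, E, I, J, A]
After 7 (reverse(6, 9)): [C, D, F, B, H, G, A, J, I, E]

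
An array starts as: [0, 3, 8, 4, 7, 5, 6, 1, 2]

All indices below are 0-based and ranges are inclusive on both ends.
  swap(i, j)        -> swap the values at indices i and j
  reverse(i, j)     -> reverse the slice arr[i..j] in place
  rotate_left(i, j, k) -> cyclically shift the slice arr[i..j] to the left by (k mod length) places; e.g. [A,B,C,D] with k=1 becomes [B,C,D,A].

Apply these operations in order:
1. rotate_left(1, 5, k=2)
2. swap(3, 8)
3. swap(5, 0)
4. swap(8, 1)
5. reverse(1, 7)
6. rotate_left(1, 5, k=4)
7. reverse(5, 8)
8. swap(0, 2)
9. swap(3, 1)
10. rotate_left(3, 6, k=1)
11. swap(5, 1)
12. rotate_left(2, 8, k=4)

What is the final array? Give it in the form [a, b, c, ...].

After 1 (rotate_left(1, 5, k=2)): [0, 4, 7, 5, 3, 8, 6, 1, 2]
After 2 (swap(3, 8)): [0, 4, 7, 2, 3, 8, 6, 1, 5]
After 3 (swap(5, 0)): [8, 4, 7, 2, 3, 0, 6, 1, 5]
After 4 (swap(8, 1)): [8, 5, 7, 2, 3, 0, 6, 1, 4]
After 5 (reverse(1, 7)): [8, 1, 6, 0, 3, 2, 7, 5, 4]
After 6 (rotate_left(1, 5, k=4)): [8, 2, 1, 6, 0, 3, 7, 5, 4]
After 7 (reverse(5, 8)): [8, 2, 1, 6, 0, 4, 5, 7, 3]
After 8 (swap(0, 2)): [1, 2, 8, 6, 0, 4, 5, 7, 3]
After 9 (swap(3, 1)): [1, 6, 8, 2, 0, 4, 5, 7, 3]
After 10 (rotate_left(3, 6, k=1)): [1, 6, 8, 0, 4, 5, 2, 7, 3]
After 11 (swap(5, 1)): [1, 5, 8, 0, 4, 6, 2, 7, 3]
After 12 (rotate_left(2, 8, k=4)): [1, 5, 2, 7, 3, 8, 0, 4, 6]

Answer: [1, 5, 2, 7, 3, 8, 0, 4, 6]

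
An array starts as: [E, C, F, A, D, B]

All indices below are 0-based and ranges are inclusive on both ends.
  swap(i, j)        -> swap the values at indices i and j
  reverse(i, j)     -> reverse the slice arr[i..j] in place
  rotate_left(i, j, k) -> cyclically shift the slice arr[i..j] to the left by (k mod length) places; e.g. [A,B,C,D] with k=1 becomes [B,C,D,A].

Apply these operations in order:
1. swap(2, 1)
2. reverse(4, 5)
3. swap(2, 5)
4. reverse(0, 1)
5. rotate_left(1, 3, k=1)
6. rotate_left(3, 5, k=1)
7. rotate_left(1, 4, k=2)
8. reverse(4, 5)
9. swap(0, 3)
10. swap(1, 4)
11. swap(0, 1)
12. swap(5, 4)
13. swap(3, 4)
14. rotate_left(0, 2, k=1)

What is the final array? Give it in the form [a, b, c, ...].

After 1 (swap(2, 1)): [E, F, C, A, D, B]
After 2 (reverse(4, 5)): [E, F, C, A, B, D]
After 3 (swap(2, 5)): [E, F, D, A, B, C]
After 4 (reverse(0, 1)): [F, E, D, A, B, C]
After 5 (rotate_left(1, 3, k=1)): [F, D, A, E, B, C]
After 6 (rotate_left(3, 5, k=1)): [F, D, A, B, C, E]
After 7 (rotate_left(1, 4, k=2)): [F, B, C, D, A, E]
After 8 (reverse(4, 5)): [F, B, C, D, E, A]
After 9 (swap(0, 3)): [D, B, C, F, E, A]
After 10 (swap(1, 4)): [D, E, C, F, B, A]
After 11 (swap(0, 1)): [E, D, C, F, B, A]
After 12 (swap(5, 4)): [E, D, C, F, A, B]
After 13 (swap(3, 4)): [E, D, C, A, F, B]
After 14 (rotate_left(0, 2, k=1)): [D, C, E, A, F, B]

Answer: [D, C, E, A, F, B]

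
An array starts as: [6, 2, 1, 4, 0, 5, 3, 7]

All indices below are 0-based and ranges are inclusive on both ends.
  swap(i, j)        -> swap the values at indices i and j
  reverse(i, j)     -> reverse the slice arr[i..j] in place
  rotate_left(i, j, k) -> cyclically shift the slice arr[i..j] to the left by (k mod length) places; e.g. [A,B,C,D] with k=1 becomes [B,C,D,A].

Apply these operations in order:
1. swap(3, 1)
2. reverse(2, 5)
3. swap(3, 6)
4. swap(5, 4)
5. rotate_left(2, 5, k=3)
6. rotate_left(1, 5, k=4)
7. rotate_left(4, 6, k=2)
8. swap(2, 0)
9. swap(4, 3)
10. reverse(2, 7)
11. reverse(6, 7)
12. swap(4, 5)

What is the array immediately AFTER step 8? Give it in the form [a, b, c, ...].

After 1 (swap(3, 1)): [6, 4, 1, 2, 0, 5, 3, 7]
After 2 (reverse(2, 5)): [6, 4, 5, 0, 2, 1, 3, 7]
After 3 (swap(3, 6)): [6, 4, 5, 3, 2, 1, 0, 7]
After 4 (swap(5, 4)): [6, 4, 5, 3, 1, 2, 0, 7]
After 5 (rotate_left(2, 5, k=3)): [6, 4, 2, 5, 3, 1, 0, 7]
After 6 (rotate_left(1, 5, k=4)): [6, 1, 4, 2, 5, 3, 0, 7]
After 7 (rotate_left(4, 6, k=2)): [6, 1, 4, 2, 0, 5, 3, 7]
After 8 (swap(2, 0)): [4, 1, 6, 2, 0, 5, 3, 7]

Answer: [4, 1, 6, 2, 0, 5, 3, 7]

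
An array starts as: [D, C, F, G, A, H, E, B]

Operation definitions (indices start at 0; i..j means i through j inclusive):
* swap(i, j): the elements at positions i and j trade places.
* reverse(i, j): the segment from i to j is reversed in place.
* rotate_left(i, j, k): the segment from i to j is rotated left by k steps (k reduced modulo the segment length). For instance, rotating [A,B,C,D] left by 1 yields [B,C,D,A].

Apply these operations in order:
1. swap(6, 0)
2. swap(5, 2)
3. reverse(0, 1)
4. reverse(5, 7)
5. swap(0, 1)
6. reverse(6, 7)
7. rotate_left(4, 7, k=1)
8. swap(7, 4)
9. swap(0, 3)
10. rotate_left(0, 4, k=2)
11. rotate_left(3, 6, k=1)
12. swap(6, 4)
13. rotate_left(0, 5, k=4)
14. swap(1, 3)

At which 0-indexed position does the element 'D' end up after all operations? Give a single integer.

After 1 (swap(6, 0)): [E, C, F, G, A, H, D, B]
After 2 (swap(5, 2)): [E, C, H, G, A, F, D, B]
After 3 (reverse(0, 1)): [C, E, H, G, A, F, D, B]
After 4 (reverse(5, 7)): [C, E, H, G, A, B, D, F]
After 5 (swap(0, 1)): [E, C, H, G, A, B, D, F]
After 6 (reverse(6, 7)): [E, C, H, G, A, B, F, D]
After 7 (rotate_left(4, 7, k=1)): [E, C, H, G, B, F, D, A]
After 8 (swap(7, 4)): [E, C, H, G, A, F, D, B]
After 9 (swap(0, 3)): [G, C, H, E, A, F, D, B]
After 10 (rotate_left(0, 4, k=2)): [H, E, A, G, C, F, D, B]
After 11 (rotate_left(3, 6, k=1)): [H, E, A, C, F, D, G, B]
After 12 (swap(6, 4)): [H, E, A, C, G, D, F, B]
After 13 (rotate_left(0, 5, k=4)): [G, D, H, E, A, C, F, B]
After 14 (swap(1, 3)): [G, E, H, D, A, C, F, B]

Answer: 3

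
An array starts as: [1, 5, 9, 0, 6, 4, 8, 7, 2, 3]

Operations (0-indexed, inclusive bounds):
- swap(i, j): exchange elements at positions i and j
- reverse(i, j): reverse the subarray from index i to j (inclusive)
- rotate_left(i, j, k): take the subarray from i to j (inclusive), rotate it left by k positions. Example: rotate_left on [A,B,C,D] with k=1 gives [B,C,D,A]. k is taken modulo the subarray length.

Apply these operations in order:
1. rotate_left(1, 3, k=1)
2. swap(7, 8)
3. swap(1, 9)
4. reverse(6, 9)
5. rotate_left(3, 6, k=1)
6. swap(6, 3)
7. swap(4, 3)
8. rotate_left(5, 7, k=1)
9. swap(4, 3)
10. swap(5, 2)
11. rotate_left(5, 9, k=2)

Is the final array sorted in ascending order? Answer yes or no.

Answer: no

Derivation:
After 1 (rotate_left(1, 3, k=1)): [1, 9, 0, 5, 6, 4, 8, 7, 2, 3]
After 2 (swap(7, 8)): [1, 9, 0, 5, 6, 4, 8, 2, 7, 3]
After 3 (swap(1, 9)): [1, 3, 0, 5, 6, 4, 8, 2, 7, 9]
After 4 (reverse(6, 9)): [1, 3, 0, 5, 6, 4, 9, 7, 2, 8]
After 5 (rotate_left(3, 6, k=1)): [1, 3, 0, 6, 4, 9, 5, 7, 2, 8]
After 6 (swap(6, 3)): [1, 3, 0, 5, 4, 9, 6, 7, 2, 8]
After 7 (swap(4, 3)): [1, 3, 0, 4, 5, 9, 6, 7, 2, 8]
After 8 (rotate_left(5, 7, k=1)): [1, 3, 0, 4, 5, 6, 7, 9, 2, 8]
After 9 (swap(4, 3)): [1, 3, 0, 5, 4, 6, 7, 9, 2, 8]
After 10 (swap(5, 2)): [1, 3, 6, 5, 4, 0, 7, 9, 2, 8]
After 11 (rotate_left(5, 9, k=2)): [1, 3, 6, 5, 4, 9, 2, 8, 0, 7]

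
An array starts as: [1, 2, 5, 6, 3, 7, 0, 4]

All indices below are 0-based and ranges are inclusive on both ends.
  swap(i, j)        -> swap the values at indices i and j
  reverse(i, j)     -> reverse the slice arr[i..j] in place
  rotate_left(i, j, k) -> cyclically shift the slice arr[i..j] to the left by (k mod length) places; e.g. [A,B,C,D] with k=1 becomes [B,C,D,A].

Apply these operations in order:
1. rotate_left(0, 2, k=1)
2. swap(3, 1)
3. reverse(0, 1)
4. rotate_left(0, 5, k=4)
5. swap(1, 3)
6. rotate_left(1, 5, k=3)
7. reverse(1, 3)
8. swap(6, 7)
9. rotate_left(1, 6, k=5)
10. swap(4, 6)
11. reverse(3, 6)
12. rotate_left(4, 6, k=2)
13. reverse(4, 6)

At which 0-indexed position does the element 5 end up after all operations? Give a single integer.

Answer: 6

Derivation:
After 1 (rotate_left(0, 2, k=1)): [2, 5, 1, 6, 3, 7, 0, 4]
After 2 (swap(3, 1)): [2, 6, 1, 5, 3, 7, 0, 4]
After 3 (reverse(0, 1)): [6, 2, 1, 5, 3, 7, 0, 4]
After 4 (rotate_left(0, 5, k=4)): [3, 7, 6, 2, 1, 5, 0, 4]
After 5 (swap(1, 3)): [3, 2, 6, 7, 1, 5, 0, 4]
After 6 (rotate_left(1, 5, k=3)): [3, 1, 5, 2, 6, 7, 0, 4]
After 7 (reverse(1, 3)): [3, 2, 5, 1, 6, 7, 0, 4]
After 8 (swap(6, 7)): [3, 2, 5, 1, 6, 7, 4, 0]
After 9 (rotate_left(1, 6, k=5)): [3, 4, 2, 5, 1, 6, 7, 0]
After 10 (swap(4, 6)): [3, 4, 2, 5, 7, 6, 1, 0]
After 11 (reverse(3, 6)): [3, 4, 2, 1, 6, 7, 5, 0]
After 12 (rotate_left(4, 6, k=2)): [3, 4, 2, 1, 5, 6, 7, 0]
After 13 (reverse(4, 6)): [3, 4, 2, 1, 7, 6, 5, 0]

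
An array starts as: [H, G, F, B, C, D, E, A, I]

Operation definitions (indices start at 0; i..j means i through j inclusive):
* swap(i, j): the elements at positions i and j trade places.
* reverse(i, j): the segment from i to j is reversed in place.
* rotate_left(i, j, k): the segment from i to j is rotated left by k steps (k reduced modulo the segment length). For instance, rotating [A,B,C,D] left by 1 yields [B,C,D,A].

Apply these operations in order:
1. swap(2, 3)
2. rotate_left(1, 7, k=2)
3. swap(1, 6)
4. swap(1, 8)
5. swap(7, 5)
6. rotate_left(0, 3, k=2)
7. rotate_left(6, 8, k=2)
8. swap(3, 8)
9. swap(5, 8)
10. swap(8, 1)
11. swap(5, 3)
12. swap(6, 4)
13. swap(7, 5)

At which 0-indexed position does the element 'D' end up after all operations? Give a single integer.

Answer: 8

Derivation:
After 1 (swap(2, 3)): [H, G, B, F, C, D, E, A, I]
After 2 (rotate_left(1, 7, k=2)): [H, F, C, D, E, A, G, B, I]
After 3 (swap(1, 6)): [H, G, C, D, E, A, F, B, I]
After 4 (swap(1, 8)): [H, I, C, D, E, A, F, B, G]
After 5 (swap(7, 5)): [H, I, C, D, E, B, F, A, G]
After 6 (rotate_left(0, 3, k=2)): [C, D, H, I, E, B, F, A, G]
After 7 (rotate_left(6, 8, k=2)): [C, D, H, I, E, B, G, F, A]
After 8 (swap(3, 8)): [C, D, H, A, E, B, G, F, I]
After 9 (swap(5, 8)): [C, D, H, A, E, I, G, F, B]
After 10 (swap(8, 1)): [C, B, H, A, E, I, G, F, D]
After 11 (swap(5, 3)): [C, B, H, I, E, A, G, F, D]
After 12 (swap(6, 4)): [C, B, H, I, G, A, E, F, D]
After 13 (swap(7, 5)): [C, B, H, I, G, F, E, A, D]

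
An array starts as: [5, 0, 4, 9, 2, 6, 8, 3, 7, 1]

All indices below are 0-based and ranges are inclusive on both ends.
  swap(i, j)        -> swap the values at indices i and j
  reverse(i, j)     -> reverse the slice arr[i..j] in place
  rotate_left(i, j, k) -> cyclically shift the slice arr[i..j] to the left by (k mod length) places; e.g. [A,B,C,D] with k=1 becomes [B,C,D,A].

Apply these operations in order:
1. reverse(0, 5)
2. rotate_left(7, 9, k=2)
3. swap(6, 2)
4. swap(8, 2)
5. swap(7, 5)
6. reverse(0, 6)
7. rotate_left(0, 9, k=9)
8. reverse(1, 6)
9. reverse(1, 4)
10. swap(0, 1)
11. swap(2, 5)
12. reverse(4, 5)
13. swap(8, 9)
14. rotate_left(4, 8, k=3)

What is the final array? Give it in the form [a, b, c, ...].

After 1 (reverse(0, 5)): [6, 2, 9, 4, 0, 5, 8, 3, 7, 1]
After 2 (rotate_left(7, 9, k=2)): [6, 2, 9, 4, 0, 5, 8, 1, 3, 7]
After 3 (swap(6, 2)): [6, 2, 8, 4, 0, 5, 9, 1, 3, 7]
After 4 (swap(8, 2)): [6, 2, 3, 4, 0, 5, 9, 1, 8, 7]
After 5 (swap(7, 5)): [6, 2, 3, 4, 0, 1, 9, 5, 8, 7]
After 6 (reverse(0, 6)): [9, 1, 0, 4, 3, 2, 6, 5, 8, 7]
After 7 (rotate_left(0, 9, k=9)): [7, 9, 1, 0, 4, 3, 2, 6, 5, 8]
After 8 (reverse(1, 6)): [7, 2, 3, 4, 0, 1, 9, 6, 5, 8]
After 9 (reverse(1, 4)): [7, 0, 4, 3, 2, 1, 9, 6, 5, 8]
After 10 (swap(0, 1)): [0, 7, 4, 3, 2, 1, 9, 6, 5, 8]
After 11 (swap(2, 5)): [0, 7, 1, 3, 2, 4, 9, 6, 5, 8]
After 12 (reverse(4, 5)): [0, 7, 1, 3, 4, 2, 9, 6, 5, 8]
After 13 (swap(8, 9)): [0, 7, 1, 3, 4, 2, 9, 6, 8, 5]
After 14 (rotate_left(4, 8, k=3)): [0, 7, 1, 3, 6, 8, 4, 2, 9, 5]

Answer: [0, 7, 1, 3, 6, 8, 4, 2, 9, 5]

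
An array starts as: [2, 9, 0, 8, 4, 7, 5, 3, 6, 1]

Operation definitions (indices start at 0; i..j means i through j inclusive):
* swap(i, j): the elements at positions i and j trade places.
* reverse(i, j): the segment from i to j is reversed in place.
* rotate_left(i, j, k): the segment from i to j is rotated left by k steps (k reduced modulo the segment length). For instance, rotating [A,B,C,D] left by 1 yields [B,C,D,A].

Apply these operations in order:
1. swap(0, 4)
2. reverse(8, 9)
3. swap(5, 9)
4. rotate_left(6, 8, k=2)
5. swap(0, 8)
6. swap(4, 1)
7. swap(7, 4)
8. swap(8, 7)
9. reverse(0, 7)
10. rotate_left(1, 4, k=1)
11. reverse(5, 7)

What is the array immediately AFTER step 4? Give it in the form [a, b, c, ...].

After 1 (swap(0, 4)): [4, 9, 0, 8, 2, 7, 5, 3, 6, 1]
After 2 (reverse(8, 9)): [4, 9, 0, 8, 2, 7, 5, 3, 1, 6]
After 3 (swap(5, 9)): [4, 9, 0, 8, 2, 6, 5, 3, 1, 7]
After 4 (rotate_left(6, 8, k=2)): [4, 9, 0, 8, 2, 6, 1, 5, 3, 7]

Answer: [4, 9, 0, 8, 2, 6, 1, 5, 3, 7]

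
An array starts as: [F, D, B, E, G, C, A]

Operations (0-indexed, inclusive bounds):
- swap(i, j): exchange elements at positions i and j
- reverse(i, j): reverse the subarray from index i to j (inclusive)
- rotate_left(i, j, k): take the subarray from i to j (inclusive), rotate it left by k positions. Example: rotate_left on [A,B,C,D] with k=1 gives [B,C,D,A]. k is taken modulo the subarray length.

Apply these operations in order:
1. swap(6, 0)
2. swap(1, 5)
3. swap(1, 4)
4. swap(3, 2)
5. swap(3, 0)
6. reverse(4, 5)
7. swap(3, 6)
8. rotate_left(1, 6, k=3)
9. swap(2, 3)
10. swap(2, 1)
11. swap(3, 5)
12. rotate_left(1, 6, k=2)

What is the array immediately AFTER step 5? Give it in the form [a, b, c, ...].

After 1 (swap(6, 0)): [A, D, B, E, G, C, F]
After 2 (swap(1, 5)): [A, C, B, E, G, D, F]
After 3 (swap(1, 4)): [A, G, B, E, C, D, F]
After 4 (swap(3, 2)): [A, G, E, B, C, D, F]
After 5 (swap(3, 0)): [B, G, E, A, C, D, F]

Answer: [B, G, E, A, C, D, F]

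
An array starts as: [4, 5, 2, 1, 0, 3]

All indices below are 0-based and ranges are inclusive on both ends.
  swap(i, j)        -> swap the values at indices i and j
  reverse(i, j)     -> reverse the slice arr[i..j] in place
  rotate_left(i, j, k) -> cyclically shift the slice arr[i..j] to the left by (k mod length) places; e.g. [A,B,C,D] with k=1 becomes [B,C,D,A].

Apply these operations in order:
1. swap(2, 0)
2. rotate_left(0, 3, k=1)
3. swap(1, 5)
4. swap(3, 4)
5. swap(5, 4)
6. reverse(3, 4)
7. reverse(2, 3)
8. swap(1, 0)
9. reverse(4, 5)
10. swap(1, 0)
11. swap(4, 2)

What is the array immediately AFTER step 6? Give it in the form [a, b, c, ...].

After 1 (swap(2, 0)): [2, 5, 4, 1, 0, 3]
After 2 (rotate_left(0, 3, k=1)): [5, 4, 1, 2, 0, 3]
After 3 (swap(1, 5)): [5, 3, 1, 2, 0, 4]
After 4 (swap(3, 4)): [5, 3, 1, 0, 2, 4]
After 5 (swap(5, 4)): [5, 3, 1, 0, 4, 2]
After 6 (reverse(3, 4)): [5, 3, 1, 4, 0, 2]

Answer: [5, 3, 1, 4, 0, 2]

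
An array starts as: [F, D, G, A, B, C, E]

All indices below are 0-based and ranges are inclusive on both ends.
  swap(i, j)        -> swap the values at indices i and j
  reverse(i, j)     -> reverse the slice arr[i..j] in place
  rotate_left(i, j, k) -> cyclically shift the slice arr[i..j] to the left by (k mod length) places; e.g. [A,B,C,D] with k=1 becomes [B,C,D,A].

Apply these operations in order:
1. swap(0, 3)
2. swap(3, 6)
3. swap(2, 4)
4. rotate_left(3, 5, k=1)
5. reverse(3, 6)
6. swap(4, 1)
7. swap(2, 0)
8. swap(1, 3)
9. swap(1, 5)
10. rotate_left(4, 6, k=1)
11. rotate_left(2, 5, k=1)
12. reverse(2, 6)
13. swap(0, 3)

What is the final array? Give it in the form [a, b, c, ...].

After 1 (swap(0, 3)): [A, D, G, F, B, C, E]
After 2 (swap(3, 6)): [A, D, G, E, B, C, F]
After 3 (swap(2, 4)): [A, D, B, E, G, C, F]
After 4 (rotate_left(3, 5, k=1)): [A, D, B, G, C, E, F]
After 5 (reverse(3, 6)): [A, D, B, F, E, C, G]
After 6 (swap(4, 1)): [A, E, B, F, D, C, G]
After 7 (swap(2, 0)): [B, E, A, F, D, C, G]
After 8 (swap(1, 3)): [B, F, A, E, D, C, G]
After 9 (swap(1, 5)): [B, C, A, E, D, F, G]
After 10 (rotate_left(4, 6, k=1)): [B, C, A, E, F, G, D]
After 11 (rotate_left(2, 5, k=1)): [B, C, E, F, G, A, D]
After 12 (reverse(2, 6)): [B, C, D, A, G, F, E]
After 13 (swap(0, 3)): [A, C, D, B, G, F, E]

Answer: [A, C, D, B, G, F, E]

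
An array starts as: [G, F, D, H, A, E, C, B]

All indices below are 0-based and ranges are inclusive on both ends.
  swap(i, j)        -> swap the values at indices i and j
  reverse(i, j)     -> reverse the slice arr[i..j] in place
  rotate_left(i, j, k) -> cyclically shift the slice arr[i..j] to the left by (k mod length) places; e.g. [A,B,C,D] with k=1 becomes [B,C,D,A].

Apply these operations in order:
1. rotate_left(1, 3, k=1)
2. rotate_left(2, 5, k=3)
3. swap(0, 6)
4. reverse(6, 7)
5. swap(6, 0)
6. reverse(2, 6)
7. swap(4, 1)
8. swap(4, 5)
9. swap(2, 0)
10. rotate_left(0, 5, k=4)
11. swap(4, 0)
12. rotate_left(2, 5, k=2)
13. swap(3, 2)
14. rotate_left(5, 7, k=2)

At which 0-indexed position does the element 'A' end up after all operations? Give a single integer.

Answer: 2

Derivation:
After 1 (rotate_left(1, 3, k=1)): [G, D, H, F, A, E, C, B]
After 2 (rotate_left(2, 5, k=3)): [G, D, E, H, F, A, C, B]
After 3 (swap(0, 6)): [C, D, E, H, F, A, G, B]
After 4 (reverse(6, 7)): [C, D, E, H, F, A, B, G]
After 5 (swap(6, 0)): [B, D, E, H, F, A, C, G]
After 6 (reverse(2, 6)): [B, D, C, A, F, H, E, G]
After 7 (swap(4, 1)): [B, F, C, A, D, H, E, G]
After 8 (swap(4, 5)): [B, F, C, A, H, D, E, G]
After 9 (swap(2, 0)): [C, F, B, A, H, D, E, G]
After 10 (rotate_left(0, 5, k=4)): [H, D, C, F, B, A, E, G]
After 11 (swap(4, 0)): [B, D, C, F, H, A, E, G]
After 12 (rotate_left(2, 5, k=2)): [B, D, H, A, C, F, E, G]
After 13 (swap(3, 2)): [B, D, A, H, C, F, E, G]
After 14 (rotate_left(5, 7, k=2)): [B, D, A, H, C, G, F, E]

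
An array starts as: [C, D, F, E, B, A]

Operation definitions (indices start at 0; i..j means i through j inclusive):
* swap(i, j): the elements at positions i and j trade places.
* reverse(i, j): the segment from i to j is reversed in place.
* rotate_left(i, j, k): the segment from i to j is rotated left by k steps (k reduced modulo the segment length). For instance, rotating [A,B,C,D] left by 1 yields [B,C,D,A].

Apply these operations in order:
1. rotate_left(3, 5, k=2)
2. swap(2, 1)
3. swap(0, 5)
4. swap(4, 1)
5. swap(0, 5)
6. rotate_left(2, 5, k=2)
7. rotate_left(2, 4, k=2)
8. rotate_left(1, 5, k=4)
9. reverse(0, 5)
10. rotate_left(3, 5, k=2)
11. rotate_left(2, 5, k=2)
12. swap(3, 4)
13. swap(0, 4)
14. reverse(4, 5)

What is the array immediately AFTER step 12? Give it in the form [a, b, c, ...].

Answer: [B, F, E, D, A, C]

Derivation:
After 1 (rotate_left(3, 5, k=2)): [C, D, F, A, E, B]
After 2 (swap(2, 1)): [C, F, D, A, E, B]
After 3 (swap(0, 5)): [B, F, D, A, E, C]
After 4 (swap(4, 1)): [B, E, D, A, F, C]
After 5 (swap(0, 5)): [C, E, D, A, F, B]
After 6 (rotate_left(2, 5, k=2)): [C, E, F, B, D, A]
After 7 (rotate_left(2, 4, k=2)): [C, E, D, F, B, A]
After 8 (rotate_left(1, 5, k=4)): [C, A, E, D, F, B]
After 9 (reverse(0, 5)): [B, F, D, E, A, C]
After 10 (rotate_left(3, 5, k=2)): [B, F, D, C, E, A]
After 11 (rotate_left(2, 5, k=2)): [B, F, E, A, D, C]
After 12 (swap(3, 4)): [B, F, E, D, A, C]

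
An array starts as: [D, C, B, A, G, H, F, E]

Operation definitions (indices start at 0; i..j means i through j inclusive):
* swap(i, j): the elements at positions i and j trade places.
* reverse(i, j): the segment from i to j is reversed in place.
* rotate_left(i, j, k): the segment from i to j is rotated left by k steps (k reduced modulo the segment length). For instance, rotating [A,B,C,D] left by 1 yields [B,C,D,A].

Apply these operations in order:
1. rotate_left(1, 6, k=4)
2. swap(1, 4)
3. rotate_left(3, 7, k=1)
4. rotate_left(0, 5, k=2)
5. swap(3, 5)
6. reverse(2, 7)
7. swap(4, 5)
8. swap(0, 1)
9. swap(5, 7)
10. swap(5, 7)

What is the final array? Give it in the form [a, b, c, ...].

Answer: [H, F, C, E, D, G, B, A]

Derivation:
After 1 (rotate_left(1, 6, k=4)): [D, H, F, C, B, A, G, E]
After 2 (swap(1, 4)): [D, B, F, C, H, A, G, E]
After 3 (rotate_left(3, 7, k=1)): [D, B, F, H, A, G, E, C]
After 4 (rotate_left(0, 5, k=2)): [F, H, A, G, D, B, E, C]
After 5 (swap(3, 5)): [F, H, A, B, D, G, E, C]
After 6 (reverse(2, 7)): [F, H, C, E, G, D, B, A]
After 7 (swap(4, 5)): [F, H, C, E, D, G, B, A]
After 8 (swap(0, 1)): [H, F, C, E, D, G, B, A]
After 9 (swap(5, 7)): [H, F, C, E, D, A, B, G]
After 10 (swap(5, 7)): [H, F, C, E, D, G, B, A]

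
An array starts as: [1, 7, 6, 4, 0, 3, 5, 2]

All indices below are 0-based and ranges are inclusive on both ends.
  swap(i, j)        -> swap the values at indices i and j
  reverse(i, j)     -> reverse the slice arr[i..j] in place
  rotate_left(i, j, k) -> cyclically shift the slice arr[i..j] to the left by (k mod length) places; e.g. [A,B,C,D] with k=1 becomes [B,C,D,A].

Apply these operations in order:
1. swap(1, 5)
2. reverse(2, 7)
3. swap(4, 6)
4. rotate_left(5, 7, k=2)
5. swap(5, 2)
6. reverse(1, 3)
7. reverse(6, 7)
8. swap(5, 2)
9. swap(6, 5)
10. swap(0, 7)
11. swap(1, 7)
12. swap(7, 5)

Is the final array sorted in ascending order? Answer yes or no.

Answer: yes

Derivation:
After 1 (swap(1, 5)): [1, 3, 6, 4, 0, 7, 5, 2]
After 2 (reverse(2, 7)): [1, 3, 2, 5, 7, 0, 4, 6]
After 3 (swap(4, 6)): [1, 3, 2, 5, 4, 0, 7, 6]
After 4 (rotate_left(5, 7, k=2)): [1, 3, 2, 5, 4, 6, 0, 7]
After 5 (swap(5, 2)): [1, 3, 6, 5, 4, 2, 0, 7]
After 6 (reverse(1, 3)): [1, 5, 6, 3, 4, 2, 0, 7]
After 7 (reverse(6, 7)): [1, 5, 6, 3, 4, 2, 7, 0]
After 8 (swap(5, 2)): [1, 5, 2, 3, 4, 6, 7, 0]
After 9 (swap(6, 5)): [1, 5, 2, 3, 4, 7, 6, 0]
After 10 (swap(0, 7)): [0, 5, 2, 3, 4, 7, 6, 1]
After 11 (swap(1, 7)): [0, 1, 2, 3, 4, 7, 6, 5]
After 12 (swap(7, 5)): [0, 1, 2, 3, 4, 5, 6, 7]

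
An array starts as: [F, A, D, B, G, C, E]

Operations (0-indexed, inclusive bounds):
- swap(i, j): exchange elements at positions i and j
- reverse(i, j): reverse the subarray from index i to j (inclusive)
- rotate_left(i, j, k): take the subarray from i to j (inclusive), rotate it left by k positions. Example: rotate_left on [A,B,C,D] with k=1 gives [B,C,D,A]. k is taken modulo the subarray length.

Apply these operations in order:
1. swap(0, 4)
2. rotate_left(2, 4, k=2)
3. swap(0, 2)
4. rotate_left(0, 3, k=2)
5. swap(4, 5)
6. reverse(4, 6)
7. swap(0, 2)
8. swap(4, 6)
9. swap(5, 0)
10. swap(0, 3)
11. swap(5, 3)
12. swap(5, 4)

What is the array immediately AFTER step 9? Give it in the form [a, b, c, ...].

Answer: [B, D, G, A, C, F, E]

Derivation:
After 1 (swap(0, 4)): [G, A, D, B, F, C, E]
After 2 (rotate_left(2, 4, k=2)): [G, A, F, D, B, C, E]
After 3 (swap(0, 2)): [F, A, G, D, B, C, E]
After 4 (rotate_left(0, 3, k=2)): [G, D, F, A, B, C, E]
After 5 (swap(4, 5)): [G, D, F, A, C, B, E]
After 6 (reverse(4, 6)): [G, D, F, A, E, B, C]
After 7 (swap(0, 2)): [F, D, G, A, E, B, C]
After 8 (swap(4, 6)): [F, D, G, A, C, B, E]
After 9 (swap(5, 0)): [B, D, G, A, C, F, E]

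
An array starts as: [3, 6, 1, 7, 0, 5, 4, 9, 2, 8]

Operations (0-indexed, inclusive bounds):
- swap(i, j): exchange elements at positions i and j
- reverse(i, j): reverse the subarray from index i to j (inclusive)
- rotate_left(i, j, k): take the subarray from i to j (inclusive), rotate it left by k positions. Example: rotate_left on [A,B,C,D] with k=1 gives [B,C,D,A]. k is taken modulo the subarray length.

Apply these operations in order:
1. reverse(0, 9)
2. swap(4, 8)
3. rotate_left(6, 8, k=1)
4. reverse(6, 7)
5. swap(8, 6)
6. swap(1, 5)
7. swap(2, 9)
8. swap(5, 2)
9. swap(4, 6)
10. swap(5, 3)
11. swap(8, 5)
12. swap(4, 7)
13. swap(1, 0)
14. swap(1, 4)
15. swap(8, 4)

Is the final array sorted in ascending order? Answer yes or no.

After 1 (reverse(0, 9)): [8, 2, 9, 4, 5, 0, 7, 1, 6, 3]
After 2 (swap(4, 8)): [8, 2, 9, 4, 6, 0, 7, 1, 5, 3]
After 3 (rotate_left(6, 8, k=1)): [8, 2, 9, 4, 6, 0, 1, 5, 7, 3]
After 4 (reverse(6, 7)): [8, 2, 9, 4, 6, 0, 5, 1, 7, 3]
After 5 (swap(8, 6)): [8, 2, 9, 4, 6, 0, 7, 1, 5, 3]
After 6 (swap(1, 5)): [8, 0, 9, 4, 6, 2, 7, 1, 5, 3]
After 7 (swap(2, 9)): [8, 0, 3, 4, 6, 2, 7, 1, 5, 9]
After 8 (swap(5, 2)): [8, 0, 2, 4, 6, 3, 7, 1, 5, 9]
After 9 (swap(4, 6)): [8, 0, 2, 4, 7, 3, 6, 1, 5, 9]
After 10 (swap(5, 3)): [8, 0, 2, 3, 7, 4, 6, 1, 5, 9]
After 11 (swap(8, 5)): [8, 0, 2, 3, 7, 5, 6, 1, 4, 9]
After 12 (swap(4, 7)): [8, 0, 2, 3, 1, 5, 6, 7, 4, 9]
After 13 (swap(1, 0)): [0, 8, 2, 3, 1, 5, 6, 7, 4, 9]
After 14 (swap(1, 4)): [0, 1, 2, 3, 8, 5, 6, 7, 4, 9]
After 15 (swap(8, 4)): [0, 1, 2, 3, 4, 5, 6, 7, 8, 9]

Answer: yes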